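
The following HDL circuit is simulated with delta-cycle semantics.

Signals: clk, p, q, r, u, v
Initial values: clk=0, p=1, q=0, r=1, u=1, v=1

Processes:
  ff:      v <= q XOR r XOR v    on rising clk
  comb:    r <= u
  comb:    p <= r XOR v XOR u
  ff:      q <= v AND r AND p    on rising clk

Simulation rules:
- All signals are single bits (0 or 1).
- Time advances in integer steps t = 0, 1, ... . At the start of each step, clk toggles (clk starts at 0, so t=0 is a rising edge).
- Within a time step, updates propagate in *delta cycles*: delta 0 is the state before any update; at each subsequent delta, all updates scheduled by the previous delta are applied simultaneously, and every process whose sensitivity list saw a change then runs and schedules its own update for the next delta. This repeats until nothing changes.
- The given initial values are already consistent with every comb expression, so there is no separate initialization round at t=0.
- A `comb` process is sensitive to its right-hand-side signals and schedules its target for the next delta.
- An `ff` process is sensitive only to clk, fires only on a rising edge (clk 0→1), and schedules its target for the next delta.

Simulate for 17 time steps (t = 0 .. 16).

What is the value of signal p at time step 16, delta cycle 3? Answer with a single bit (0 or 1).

t0.Δ0 p=1 clk=0 u=1 q=0 r=1 v=1
t0.Δ1 p=1 clk=1 u=1 q=0 r=1 v=1
t0.Δ2 p=1 clk=1 u=1 q=1 r=1 v=0
t0.Δ3 p=0 clk=1 u=1 q=1 r=1 v=0
t1.Δ0 p=0 clk=1 u=1 q=1 r=1 v=0
t1.Δ1 p=0 clk=0 u=1 q=1 r=1 v=0
t2.Δ0 p=0 clk=0 u=1 q=1 r=1 v=0
t2.Δ1 p=0 clk=1 u=1 q=1 r=1 v=0
t2.Δ2 p=0 clk=1 u=1 q=0 r=1 v=0
t3.Δ0 p=0 clk=1 u=1 q=0 r=1 v=0
t3.Δ1 p=0 clk=0 u=1 q=0 r=1 v=0
t4.Δ0 p=0 clk=0 u=1 q=0 r=1 v=0
t4.Δ1 p=0 clk=1 u=1 q=0 r=1 v=0
t4.Δ2 p=0 clk=1 u=1 q=0 r=1 v=1
t4.Δ3 p=1 clk=1 u=1 q=0 r=1 v=1
t5.Δ0 p=1 clk=1 u=1 q=0 r=1 v=1
t5.Δ1 p=1 clk=0 u=1 q=0 r=1 v=1
t6.Δ0 p=1 clk=0 u=1 q=0 r=1 v=1
t6.Δ1 p=1 clk=1 u=1 q=0 r=1 v=1
t6.Δ2 p=1 clk=1 u=1 q=1 r=1 v=0
t6.Δ3 p=0 clk=1 u=1 q=1 r=1 v=0
t7.Δ0 p=0 clk=1 u=1 q=1 r=1 v=0
t7.Δ1 p=0 clk=0 u=1 q=1 r=1 v=0
t8.Δ0 p=0 clk=0 u=1 q=1 r=1 v=0
t8.Δ1 p=0 clk=1 u=1 q=1 r=1 v=0
t8.Δ2 p=0 clk=1 u=1 q=0 r=1 v=0
t9.Δ0 p=0 clk=1 u=1 q=0 r=1 v=0
t9.Δ1 p=0 clk=0 u=1 q=0 r=1 v=0
t10.Δ0 p=0 clk=0 u=1 q=0 r=1 v=0
t10.Δ1 p=0 clk=1 u=1 q=0 r=1 v=0
t10.Δ2 p=0 clk=1 u=1 q=0 r=1 v=1
t10.Δ3 p=1 clk=1 u=1 q=0 r=1 v=1
t11.Δ0 p=1 clk=1 u=1 q=0 r=1 v=1
t11.Δ1 p=1 clk=0 u=1 q=0 r=1 v=1
t12.Δ0 p=1 clk=0 u=1 q=0 r=1 v=1
t12.Δ1 p=1 clk=1 u=1 q=0 r=1 v=1
t12.Δ2 p=1 clk=1 u=1 q=1 r=1 v=0
t12.Δ3 p=0 clk=1 u=1 q=1 r=1 v=0
t13.Δ0 p=0 clk=1 u=1 q=1 r=1 v=0
t13.Δ1 p=0 clk=0 u=1 q=1 r=1 v=0
t14.Δ0 p=0 clk=0 u=1 q=1 r=1 v=0
t14.Δ1 p=0 clk=1 u=1 q=1 r=1 v=0
t14.Δ2 p=0 clk=1 u=1 q=0 r=1 v=0
t15.Δ0 p=0 clk=1 u=1 q=0 r=1 v=0
t15.Δ1 p=0 clk=0 u=1 q=0 r=1 v=0
t16.Δ0 p=0 clk=0 u=1 q=0 r=1 v=0
t16.Δ1 p=0 clk=1 u=1 q=0 r=1 v=0
t16.Δ2 p=0 clk=1 u=1 q=0 r=1 v=1
t16.Δ3 p=1 clk=1 u=1 q=0 r=1 v=1

1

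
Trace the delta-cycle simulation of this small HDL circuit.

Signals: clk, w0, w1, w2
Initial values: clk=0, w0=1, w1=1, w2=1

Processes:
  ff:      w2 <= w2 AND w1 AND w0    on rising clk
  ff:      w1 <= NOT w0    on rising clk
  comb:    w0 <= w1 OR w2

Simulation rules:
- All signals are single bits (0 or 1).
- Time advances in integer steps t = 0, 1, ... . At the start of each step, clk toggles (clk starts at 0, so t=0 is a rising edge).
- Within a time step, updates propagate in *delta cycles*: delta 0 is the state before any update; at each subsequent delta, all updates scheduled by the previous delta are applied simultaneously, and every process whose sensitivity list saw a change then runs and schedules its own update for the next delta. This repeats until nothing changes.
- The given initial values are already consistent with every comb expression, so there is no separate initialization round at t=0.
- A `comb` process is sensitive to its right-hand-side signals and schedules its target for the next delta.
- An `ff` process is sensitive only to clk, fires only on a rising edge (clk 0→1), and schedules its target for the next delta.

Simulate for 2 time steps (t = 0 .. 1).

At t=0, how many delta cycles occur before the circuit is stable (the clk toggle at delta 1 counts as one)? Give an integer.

[bits: w0,clk,w2,w1]
t=0: Δ0=1011 Δ1=1111 Δ2=1110 | 2Δ
t=1: Δ0=1110 Δ1=1010 | 1Δ

2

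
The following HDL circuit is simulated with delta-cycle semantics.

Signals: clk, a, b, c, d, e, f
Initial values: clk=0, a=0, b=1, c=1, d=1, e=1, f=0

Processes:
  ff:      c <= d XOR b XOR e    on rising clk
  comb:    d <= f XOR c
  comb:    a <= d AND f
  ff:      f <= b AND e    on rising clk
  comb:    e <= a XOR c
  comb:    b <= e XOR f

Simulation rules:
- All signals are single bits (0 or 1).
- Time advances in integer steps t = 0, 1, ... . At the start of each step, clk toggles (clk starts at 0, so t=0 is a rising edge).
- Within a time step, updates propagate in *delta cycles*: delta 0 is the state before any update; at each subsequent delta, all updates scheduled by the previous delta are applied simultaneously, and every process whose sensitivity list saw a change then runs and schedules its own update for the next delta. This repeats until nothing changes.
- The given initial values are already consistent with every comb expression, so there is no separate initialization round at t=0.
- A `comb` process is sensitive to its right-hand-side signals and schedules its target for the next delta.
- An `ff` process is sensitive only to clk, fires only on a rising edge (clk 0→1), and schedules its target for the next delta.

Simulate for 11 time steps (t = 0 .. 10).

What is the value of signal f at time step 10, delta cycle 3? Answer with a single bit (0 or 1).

0

t0.Δ0 e=1 a=0 c=1 d=1 b=1 f=0 clk=0
t0.Δ1 e=1 a=0 c=1 d=1 b=1 f=0 clk=1
t0.Δ2 e=1 a=0 c=1 d=1 b=1 f=1 clk=1
t0.Δ3 e=1 a=1 c=1 d=0 b=0 f=1 clk=1
t0.Δ4 e=0 a=0 c=1 d=0 b=0 f=1 clk=1
t0.Δ5 e=1 a=0 c=1 d=0 b=1 f=1 clk=1
t0.Δ6 e=1 a=0 c=1 d=0 b=0 f=1 clk=1
t1.Δ0 e=1 a=0 c=1 d=0 b=0 f=1 clk=1
t1.Δ1 e=1 a=0 c=1 d=0 b=0 f=1 clk=0
t2.Δ0 e=1 a=0 c=1 d=0 b=0 f=1 clk=0
t2.Δ1 e=1 a=0 c=1 d=0 b=0 f=1 clk=1
t2.Δ2 e=1 a=0 c=1 d=0 b=0 f=0 clk=1
t2.Δ3 e=1 a=0 c=1 d=1 b=1 f=0 clk=1
t3.Δ0 e=1 a=0 c=1 d=1 b=1 f=0 clk=1
t3.Δ1 e=1 a=0 c=1 d=1 b=1 f=0 clk=0
t4.Δ0 e=1 a=0 c=1 d=1 b=1 f=0 clk=0
t4.Δ1 e=1 a=0 c=1 d=1 b=1 f=0 clk=1
t4.Δ2 e=1 a=0 c=1 d=1 b=1 f=1 clk=1
t4.Δ3 e=1 a=1 c=1 d=0 b=0 f=1 clk=1
t4.Δ4 e=0 a=0 c=1 d=0 b=0 f=1 clk=1
t4.Δ5 e=1 a=0 c=1 d=0 b=1 f=1 clk=1
t4.Δ6 e=1 a=0 c=1 d=0 b=0 f=1 clk=1
t5.Δ0 e=1 a=0 c=1 d=0 b=0 f=1 clk=1
t5.Δ1 e=1 a=0 c=1 d=0 b=0 f=1 clk=0
t6.Δ0 e=1 a=0 c=1 d=0 b=0 f=1 clk=0
t6.Δ1 e=1 a=0 c=1 d=0 b=0 f=1 clk=1
t6.Δ2 e=1 a=0 c=1 d=0 b=0 f=0 clk=1
t6.Δ3 e=1 a=0 c=1 d=1 b=1 f=0 clk=1
t7.Δ0 e=1 a=0 c=1 d=1 b=1 f=0 clk=1
t7.Δ1 e=1 a=0 c=1 d=1 b=1 f=0 clk=0
t8.Δ0 e=1 a=0 c=1 d=1 b=1 f=0 clk=0
t8.Δ1 e=1 a=0 c=1 d=1 b=1 f=0 clk=1
t8.Δ2 e=1 a=0 c=1 d=1 b=1 f=1 clk=1
t8.Δ3 e=1 a=1 c=1 d=0 b=0 f=1 clk=1
t8.Δ4 e=0 a=0 c=1 d=0 b=0 f=1 clk=1
t8.Δ5 e=1 a=0 c=1 d=0 b=1 f=1 clk=1
t8.Δ6 e=1 a=0 c=1 d=0 b=0 f=1 clk=1
t9.Δ0 e=1 a=0 c=1 d=0 b=0 f=1 clk=1
t9.Δ1 e=1 a=0 c=1 d=0 b=0 f=1 clk=0
t10.Δ0 e=1 a=0 c=1 d=0 b=0 f=1 clk=0
t10.Δ1 e=1 a=0 c=1 d=0 b=0 f=1 clk=1
t10.Δ2 e=1 a=0 c=1 d=0 b=0 f=0 clk=1
t10.Δ3 e=1 a=0 c=1 d=1 b=1 f=0 clk=1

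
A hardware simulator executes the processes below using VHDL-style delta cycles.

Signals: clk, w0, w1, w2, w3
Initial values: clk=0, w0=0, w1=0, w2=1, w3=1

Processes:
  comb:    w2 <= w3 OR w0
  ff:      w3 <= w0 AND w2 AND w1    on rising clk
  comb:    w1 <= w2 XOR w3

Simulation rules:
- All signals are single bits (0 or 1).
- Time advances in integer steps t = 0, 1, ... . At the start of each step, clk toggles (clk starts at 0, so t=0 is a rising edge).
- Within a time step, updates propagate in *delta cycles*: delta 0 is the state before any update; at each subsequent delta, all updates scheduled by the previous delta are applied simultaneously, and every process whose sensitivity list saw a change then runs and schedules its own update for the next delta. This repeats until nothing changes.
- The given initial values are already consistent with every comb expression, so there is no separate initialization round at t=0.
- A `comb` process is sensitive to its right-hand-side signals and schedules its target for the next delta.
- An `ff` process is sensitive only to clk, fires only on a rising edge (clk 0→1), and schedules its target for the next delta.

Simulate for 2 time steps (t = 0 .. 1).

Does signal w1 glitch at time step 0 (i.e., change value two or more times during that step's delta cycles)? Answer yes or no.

[bits: w1,clk,w0,w3,w2]
t=0: Δ0=00011 Δ1=01011 Δ2=01001 Δ3=11000 Δ4=01000 | 4Δ
t=1: Δ0=01000 Δ1=00000 | 1Δ

yes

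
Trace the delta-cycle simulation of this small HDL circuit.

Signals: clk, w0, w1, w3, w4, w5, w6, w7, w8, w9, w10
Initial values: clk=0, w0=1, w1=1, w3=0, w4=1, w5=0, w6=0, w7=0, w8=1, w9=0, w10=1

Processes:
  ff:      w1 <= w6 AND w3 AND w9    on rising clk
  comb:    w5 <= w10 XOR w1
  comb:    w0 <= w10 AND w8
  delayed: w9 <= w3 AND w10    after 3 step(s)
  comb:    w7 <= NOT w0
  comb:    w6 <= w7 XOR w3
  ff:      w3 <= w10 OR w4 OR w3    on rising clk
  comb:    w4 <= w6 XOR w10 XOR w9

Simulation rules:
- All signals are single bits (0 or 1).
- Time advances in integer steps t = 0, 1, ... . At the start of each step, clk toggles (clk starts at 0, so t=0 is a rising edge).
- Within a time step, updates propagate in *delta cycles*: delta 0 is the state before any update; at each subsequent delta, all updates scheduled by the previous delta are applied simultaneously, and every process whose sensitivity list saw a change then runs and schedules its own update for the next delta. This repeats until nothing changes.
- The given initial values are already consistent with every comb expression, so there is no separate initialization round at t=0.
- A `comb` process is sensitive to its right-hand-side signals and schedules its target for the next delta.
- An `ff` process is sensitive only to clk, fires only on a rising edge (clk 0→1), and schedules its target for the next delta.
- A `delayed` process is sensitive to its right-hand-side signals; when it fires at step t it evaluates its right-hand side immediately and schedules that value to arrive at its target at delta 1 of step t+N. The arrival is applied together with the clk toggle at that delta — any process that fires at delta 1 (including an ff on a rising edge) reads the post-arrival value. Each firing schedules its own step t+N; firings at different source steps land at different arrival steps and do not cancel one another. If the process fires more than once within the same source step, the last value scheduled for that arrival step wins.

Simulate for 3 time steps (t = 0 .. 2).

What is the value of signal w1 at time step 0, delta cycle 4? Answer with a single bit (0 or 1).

t=0 Δ0: w0=1 clk=0 w3=0 w8=1 w7=0 w5=0 w1=1 w10=1 w6=0 w4=1 w9=0
  Δ1: clk:0→1
  Δ2: w3:0→1, w1:1→0
  Δ3: w5:0→1, w6:0→1
  Δ4: w4:1→0
  (4Δ to stable)
t=1 Δ0: w0=1 clk=1 w3=1 w8=1 w7=0 w5=1 w1=0 w10=1 w6=1 w4=0 w9=0
  Δ1: clk:1→0
  (1Δ to stable)
t=2 Δ0: w0=1 clk=0 w3=1 w8=1 w7=0 w5=1 w1=0 w10=1 w6=1 w4=0 w9=0
  Δ1: clk:0→1
  (1Δ to stable)

0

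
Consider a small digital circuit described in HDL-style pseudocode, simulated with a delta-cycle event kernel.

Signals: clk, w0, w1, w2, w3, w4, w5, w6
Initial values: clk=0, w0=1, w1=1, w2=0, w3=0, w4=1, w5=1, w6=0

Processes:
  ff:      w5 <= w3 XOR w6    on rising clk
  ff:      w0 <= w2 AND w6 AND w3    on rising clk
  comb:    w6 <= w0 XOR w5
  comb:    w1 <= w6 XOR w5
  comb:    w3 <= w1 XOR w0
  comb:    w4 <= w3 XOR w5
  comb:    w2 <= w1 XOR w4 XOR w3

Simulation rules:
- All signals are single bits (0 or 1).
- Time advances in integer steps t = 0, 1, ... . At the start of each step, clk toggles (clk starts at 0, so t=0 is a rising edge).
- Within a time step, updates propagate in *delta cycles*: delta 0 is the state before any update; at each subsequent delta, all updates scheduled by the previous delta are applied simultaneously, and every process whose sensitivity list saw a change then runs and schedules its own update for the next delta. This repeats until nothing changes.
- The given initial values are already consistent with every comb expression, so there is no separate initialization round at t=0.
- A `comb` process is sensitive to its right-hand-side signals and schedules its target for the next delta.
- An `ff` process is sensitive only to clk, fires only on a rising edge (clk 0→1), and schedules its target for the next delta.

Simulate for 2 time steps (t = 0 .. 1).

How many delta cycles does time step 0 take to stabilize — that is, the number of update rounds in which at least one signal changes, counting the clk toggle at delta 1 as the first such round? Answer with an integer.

[bits: w0,w6,w2,clk,w3,w4,w1,w5]
t=0: Δ0=10000111 Δ1=10010111 Δ2=00010110 Δ3=00011000 Δ4=00110100 Δ5=00110000 Δ6=00010000 | 6Δ
t=1: Δ0=00010000 Δ1=00000000 | 1Δ

6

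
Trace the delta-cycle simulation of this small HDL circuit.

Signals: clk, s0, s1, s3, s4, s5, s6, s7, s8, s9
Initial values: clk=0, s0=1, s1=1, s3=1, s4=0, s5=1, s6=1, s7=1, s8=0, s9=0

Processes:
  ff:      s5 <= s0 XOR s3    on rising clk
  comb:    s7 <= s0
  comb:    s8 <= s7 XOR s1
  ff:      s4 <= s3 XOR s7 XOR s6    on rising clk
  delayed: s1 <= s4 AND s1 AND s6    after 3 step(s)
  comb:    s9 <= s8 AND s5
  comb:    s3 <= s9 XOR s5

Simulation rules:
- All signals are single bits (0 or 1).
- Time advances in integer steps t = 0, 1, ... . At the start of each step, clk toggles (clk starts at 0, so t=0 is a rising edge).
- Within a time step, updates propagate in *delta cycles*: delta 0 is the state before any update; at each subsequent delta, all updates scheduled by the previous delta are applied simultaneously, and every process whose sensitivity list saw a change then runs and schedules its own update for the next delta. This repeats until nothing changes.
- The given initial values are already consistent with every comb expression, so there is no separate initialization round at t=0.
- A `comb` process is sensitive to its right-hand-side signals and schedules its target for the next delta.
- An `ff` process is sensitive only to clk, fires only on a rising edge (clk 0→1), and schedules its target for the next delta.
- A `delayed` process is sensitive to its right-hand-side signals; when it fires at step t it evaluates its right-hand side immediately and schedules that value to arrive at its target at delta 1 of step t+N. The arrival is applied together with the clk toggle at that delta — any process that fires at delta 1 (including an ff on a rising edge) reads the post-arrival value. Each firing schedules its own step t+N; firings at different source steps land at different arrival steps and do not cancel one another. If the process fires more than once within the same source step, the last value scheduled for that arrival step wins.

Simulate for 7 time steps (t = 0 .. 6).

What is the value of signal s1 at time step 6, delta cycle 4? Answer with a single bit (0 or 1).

0

t0.Δ0 clk=0 s4=0 s0=1 s3=1 s9=0 s5=1 s8=0 s7=1 s6=1 s1=1
t0.Δ1 clk=1 s4=0 s0=1 s3=1 s9=0 s5=1 s8=0 s7=1 s6=1 s1=1
t0.Δ2 clk=1 s4=1 s0=1 s3=1 s9=0 s5=0 s8=0 s7=1 s6=1 s1=1
t0.Δ3 clk=1 s4=1 s0=1 s3=0 s9=0 s5=0 s8=0 s7=1 s6=1 s1=1
t1.Δ0 clk=1 s4=1 s0=1 s3=0 s9=0 s5=0 s8=0 s7=1 s6=1 s1=1
t1.Δ1 clk=0 s4=1 s0=1 s3=0 s9=0 s5=0 s8=0 s7=1 s6=1 s1=1
t2.Δ0 clk=0 s4=1 s0=1 s3=0 s9=0 s5=0 s8=0 s7=1 s6=1 s1=1
t2.Δ1 clk=1 s4=1 s0=1 s3=0 s9=0 s5=0 s8=0 s7=1 s6=1 s1=1
t2.Δ2 clk=1 s4=0 s0=1 s3=0 s9=0 s5=1 s8=0 s7=1 s6=1 s1=1
t2.Δ3 clk=1 s4=0 s0=1 s3=1 s9=0 s5=1 s8=0 s7=1 s6=1 s1=1
t3.Δ0 clk=1 s4=0 s0=1 s3=1 s9=0 s5=1 s8=0 s7=1 s6=1 s1=1
t3.Δ1 clk=0 s4=0 s0=1 s3=1 s9=0 s5=1 s8=0 s7=1 s6=1 s1=1
t4.Δ0 clk=0 s4=0 s0=1 s3=1 s9=0 s5=1 s8=0 s7=1 s6=1 s1=1
t4.Δ1 clk=1 s4=0 s0=1 s3=1 s9=0 s5=1 s8=0 s7=1 s6=1 s1=1
t4.Δ2 clk=1 s4=1 s0=1 s3=1 s9=0 s5=0 s8=0 s7=1 s6=1 s1=1
t4.Δ3 clk=1 s4=1 s0=1 s3=0 s9=0 s5=0 s8=0 s7=1 s6=1 s1=1
t5.Δ0 clk=1 s4=1 s0=1 s3=0 s9=0 s5=0 s8=0 s7=1 s6=1 s1=1
t5.Δ1 clk=0 s4=1 s0=1 s3=0 s9=0 s5=0 s8=0 s7=1 s6=1 s1=0
t5.Δ2 clk=0 s4=1 s0=1 s3=0 s9=0 s5=0 s8=1 s7=1 s6=1 s1=0
t6.Δ0 clk=0 s4=1 s0=1 s3=0 s9=0 s5=0 s8=1 s7=1 s6=1 s1=0
t6.Δ1 clk=1 s4=1 s0=1 s3=0 s9=0 s5=0 s8=1 s7=1 s6=1 s1=0
t6.Δ2 clk=1 s4=0 s0=1 s3=0 s9=0 s5=1 s8=1 s7=1 s6=1 s1=0
t6.Δ3 clk=1 s4=0 s0=1 s3=1 s9=1 s5=1 s8=1 s7=1 s6=1 s1=0
t6.Δ4 clk=1 s4=0 s0=1 s3=0 s9=1 s5=1 s8=1 s7=1 s6=1 s1=0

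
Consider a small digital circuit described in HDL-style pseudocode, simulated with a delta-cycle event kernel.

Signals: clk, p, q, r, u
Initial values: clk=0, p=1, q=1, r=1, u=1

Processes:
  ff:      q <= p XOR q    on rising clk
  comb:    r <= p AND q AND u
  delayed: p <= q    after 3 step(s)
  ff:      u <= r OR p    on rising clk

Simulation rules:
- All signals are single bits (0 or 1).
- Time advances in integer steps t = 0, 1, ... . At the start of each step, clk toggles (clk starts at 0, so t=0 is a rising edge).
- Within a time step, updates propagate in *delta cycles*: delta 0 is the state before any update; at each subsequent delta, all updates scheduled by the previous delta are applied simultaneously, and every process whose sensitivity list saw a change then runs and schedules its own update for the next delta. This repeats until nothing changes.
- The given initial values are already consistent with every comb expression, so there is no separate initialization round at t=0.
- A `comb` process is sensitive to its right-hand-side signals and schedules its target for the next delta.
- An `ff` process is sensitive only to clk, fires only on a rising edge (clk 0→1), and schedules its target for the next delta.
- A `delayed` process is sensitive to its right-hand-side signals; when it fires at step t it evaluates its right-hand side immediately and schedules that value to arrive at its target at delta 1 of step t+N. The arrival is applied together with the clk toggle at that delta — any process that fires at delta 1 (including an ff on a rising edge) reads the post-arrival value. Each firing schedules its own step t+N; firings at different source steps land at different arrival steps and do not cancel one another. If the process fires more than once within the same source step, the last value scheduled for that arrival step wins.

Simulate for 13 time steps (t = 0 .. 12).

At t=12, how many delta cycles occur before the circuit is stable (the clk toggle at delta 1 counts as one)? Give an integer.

[bits: r,q,p,u,clk]
t=0: Δ0=11110 Δ1=11111 Δ2=10111 Δ3=00111 | 3Δ
t=1: Δ0=00111 Δ1=00110 | 1Δ
t=2: Δ0=00110 Δ1=00111 Δ2=01111 Δ3=11111 | 3Δ
t=3: Δ0=11111 Δ1=11010 Δ2=01010 | 2Δ
t=4: Δ0=01010 Δ1=01011 Δ2=01001 | 2Δ
t=5: Δ0=01001 Δ1=01100 | 1Δ
t=6: Δ0=01100 Δ1=01101 Δ2=00111 | 2Δ
t=7: Δ0=00111 Δ1=00110 | 1Δ
t=8: Δ0=00110 Δ1=00111 Δ2=01111 Δ3=11111 | 3Δ
t=9: Δ0=11111 Δ1=11010 Δ2=01010 | 2Δ
t=10: Δ0=01010 Δ1=01011 Δ2=01001 | 2Δ
t=11: Δ0=01001 Δ1=01100 | 1Δ
t=12: Δ0=01100 Δ1=01101 Δ2=00111 | 2Δ

2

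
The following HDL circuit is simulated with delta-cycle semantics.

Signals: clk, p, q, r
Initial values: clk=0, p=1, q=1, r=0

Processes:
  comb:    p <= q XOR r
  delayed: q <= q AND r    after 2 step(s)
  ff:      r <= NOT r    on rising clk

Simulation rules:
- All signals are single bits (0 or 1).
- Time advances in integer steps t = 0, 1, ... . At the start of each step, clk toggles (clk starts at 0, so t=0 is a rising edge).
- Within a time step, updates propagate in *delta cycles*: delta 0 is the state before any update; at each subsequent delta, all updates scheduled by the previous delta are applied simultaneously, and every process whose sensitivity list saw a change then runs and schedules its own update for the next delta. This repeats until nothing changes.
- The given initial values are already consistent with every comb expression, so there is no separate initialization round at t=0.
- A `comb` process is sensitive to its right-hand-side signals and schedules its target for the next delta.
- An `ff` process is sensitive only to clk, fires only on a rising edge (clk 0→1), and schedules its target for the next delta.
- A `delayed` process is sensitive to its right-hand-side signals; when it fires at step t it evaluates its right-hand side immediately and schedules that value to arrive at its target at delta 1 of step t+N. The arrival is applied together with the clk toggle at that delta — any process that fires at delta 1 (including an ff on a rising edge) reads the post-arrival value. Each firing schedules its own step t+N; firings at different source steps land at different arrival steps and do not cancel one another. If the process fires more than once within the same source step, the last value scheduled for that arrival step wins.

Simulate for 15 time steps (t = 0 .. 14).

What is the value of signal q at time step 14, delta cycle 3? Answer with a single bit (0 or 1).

t0.Δ0 r=0 p=1 clk=0 q=1
t0.Δ1 r=0 p=1 clk=1 q=1
t0.Δ2 r=1 p=1 clk=1 q=1
t0.Δ3 r=1 p=0 clk=1 q=1
t1.Δ0 r=1 p=0 clk=1 q=1
t1.Δ1 r=1 p=0 clk=0 q=1
t2.Δ0 r=1 p=0 clk=0 q=1
t2.Δ1 r=1 p=0 clk=1 q=1
t2.Δ2 r=0 p=0 clk=1 q=1
t2.Δ3 r=0 p=1 clk=1 q=1
t3.Δ0 r=0 p=1 clk=1 q=1
t3.Δ1 r=0 p=1 clk=0 q=1
t4.Δ0 r=0 p=1 clk=0 q=1
t4.Δ1 r=0 p=1 clk=1 q=0
t4.Δ2 r=1 p=0 clk=1 q=0
t4.Δ3 r=1 p=1 clk=1 q=0
t5.Δ0 r=1 p=1 clk=1 q=0
t5.Δ1 r=1 p=1 clk=0 q=0
t6.Δ0 r=1 p=1 clk=0 q=0
t6.Δ1 r=1 p=1 clk=1 q=0
t6.Δ2 r=0 p=1 clk=1 q=0
t6.Δ3 r=0 p=0 clk=1 q=0
t7.Δ0 r=0 p=0 clk=1 q=0
t7.Δ1 r=0 p=0 clk=0 q=0
t8.Δ0 r=0 p=0 clk=0 q=0
t8.Δ1 r=0 p=0 clk=1 q=0
t8.Δ2 r=1 p=0 clk=1 q=0
t8.Δ3 r=1 p=1 clk=1 q=0
t9.Δ0 r=1 p=1 clk=1 q=0
t9.Δ1 r=1 p=1 clk=0 q=0
t10.Δ0 r=1 p=1 clk=0 q=0
t10.Δ1 r=1 p=1 clk=1 q=0
t10.Δ2 r=0 p=1 clk=1 q=0
t10.Δ3 r=0 p=0 clk=1 q=0
t11.Δ0 r=0 p=0 clk=1 q=0
t11.Δ1 r=0 p=0 clk=0 q=0
t12.Δ0 r=0 p=0 clk=0 q=0
t12.Δ1 r=0 p=0 clk=1 q=0
t12.Δ2 r=1 p=0 clk=1 q=0
t12.Δ3 r=1 p=1 clk=1 q=0
t13.Δ0 r=1 p=1 clk=1 q=0
t13.Δ1 r=1 p=1 clk=0 q=0
t14.Δ0 r=1 p=1 clk=0 q=0
t14.Δ1 r=1 p=1 clk=1 q=0
t14.Δ2 r=0 p=1 clk=1 q=0
t14.Δ3 r=0 p=0 clk=1 q=0

0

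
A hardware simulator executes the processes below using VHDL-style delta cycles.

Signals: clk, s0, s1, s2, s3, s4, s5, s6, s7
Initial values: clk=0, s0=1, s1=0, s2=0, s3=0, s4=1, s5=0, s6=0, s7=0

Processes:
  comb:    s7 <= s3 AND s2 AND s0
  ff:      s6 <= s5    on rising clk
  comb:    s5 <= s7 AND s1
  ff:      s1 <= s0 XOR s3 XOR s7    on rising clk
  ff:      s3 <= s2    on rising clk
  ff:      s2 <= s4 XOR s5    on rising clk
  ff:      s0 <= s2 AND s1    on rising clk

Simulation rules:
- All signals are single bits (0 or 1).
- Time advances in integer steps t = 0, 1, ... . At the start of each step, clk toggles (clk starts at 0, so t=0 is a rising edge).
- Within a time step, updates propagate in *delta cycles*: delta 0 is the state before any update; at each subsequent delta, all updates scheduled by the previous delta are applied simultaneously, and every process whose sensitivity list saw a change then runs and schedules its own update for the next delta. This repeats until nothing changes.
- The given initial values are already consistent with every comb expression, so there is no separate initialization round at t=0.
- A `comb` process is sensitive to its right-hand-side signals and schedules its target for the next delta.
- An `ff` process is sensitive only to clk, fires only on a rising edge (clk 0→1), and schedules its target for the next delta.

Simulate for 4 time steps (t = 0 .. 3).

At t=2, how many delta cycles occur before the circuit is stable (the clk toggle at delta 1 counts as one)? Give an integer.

[bits: clk,s0,s2,s6,s1,s5,s7,s3,s4]
t=0: Δ0=010000001 Δ1=110000001 Δ2=101010001 | 2Δ
t=1: Δ0=101010001 Δ1=001010001 | 1Δ
t=2: Δ0=001010001 Δ1=101010001 Δ2=111000011 Δ3=111000111 | 3Δ
t=3: Δ0=111000111 Δ1=011000111 | 1Δ

3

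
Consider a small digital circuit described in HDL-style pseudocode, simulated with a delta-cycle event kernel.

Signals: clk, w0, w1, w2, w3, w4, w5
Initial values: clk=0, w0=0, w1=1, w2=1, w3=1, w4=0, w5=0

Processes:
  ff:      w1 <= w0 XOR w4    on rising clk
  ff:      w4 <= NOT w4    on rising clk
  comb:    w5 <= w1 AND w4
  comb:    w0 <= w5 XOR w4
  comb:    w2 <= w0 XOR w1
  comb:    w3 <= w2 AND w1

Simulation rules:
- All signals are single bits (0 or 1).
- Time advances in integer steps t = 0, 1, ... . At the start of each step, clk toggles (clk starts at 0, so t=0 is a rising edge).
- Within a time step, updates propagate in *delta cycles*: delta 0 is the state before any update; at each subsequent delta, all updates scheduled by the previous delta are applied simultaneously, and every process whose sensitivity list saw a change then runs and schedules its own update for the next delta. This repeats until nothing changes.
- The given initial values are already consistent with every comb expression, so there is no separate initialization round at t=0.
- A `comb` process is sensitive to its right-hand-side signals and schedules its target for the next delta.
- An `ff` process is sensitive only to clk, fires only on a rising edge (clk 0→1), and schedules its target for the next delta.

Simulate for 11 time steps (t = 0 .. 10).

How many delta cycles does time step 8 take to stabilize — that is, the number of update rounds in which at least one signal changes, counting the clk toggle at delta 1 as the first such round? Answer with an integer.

4

t=0 Δ0: w2=1 w5=0 w1=1 w0=0 w3=1 clk=0 w4=0
  Δ1: clk:0→1
  Δ2: w1:1→0, w4:0→1
  Δ3: w2:1→0, w0:0→1, w3:1→0
  Δ4: w2:0→1
  (4Δ to stable)
t=1 Δ0: w2=1 w5=0 w1=0 w0=1 w3=0 clk=1 w4=1
  Δ1: clk:1→0
  (1Δ to stable)
t=2 Δ0: w2=1 w5=0 w1=0 w0=1 w3=0 clk=0 w4=1
  Δ1: clk:0→1
  Δ2: w4:1→0
  Δ3: w0:1→0
  Δ4: w2:1→0
  (4Δ to stable)
t=3 Δ0: w2=0 w5=0 w1=0 w0=0 w3=0 clk=1 w4=0
  Δ1: clk:1→0
  (1Δ to stable)
t=4 Δ0: w2=0 w5=0 w1=0 w0=0 w3=0 clk=0 w4=0
  Δ1: clk:0→1
  Δ2: w4:0→1
  Δ3: w0:0→1
  Δ4: w2:0→1
  (4Δ to stable)
t=5 Δ0: w2=1 w5=0 w1=0 w0=1 w3=0 clk=1 w4=1
  Δ1: clk:1→0
  (1Δ to stable)
t=6 Δ0: w2=1 w5=0 w1=0 w0=1 w3=0 clk=0 w4=1
  Δ1: clk:0→1
  Δ2: w4:1→0
  Δ3: w0:1→0
  Δ4: w2:1→0
  (4Δ to stable)
t=7 Δ0: w2=0 w5=0 w1=0 w0=0 w3=0 clk=1 w4=0
  Δ1: clk:1→0
  (1Δ to stable)
t=8 Δ0: w2=0 w5=0 w1=0 w0=0 w3=0 clk=0 w4=0
  Δ1: clk:0→1
  Δ2: w4:0→1
  Δ3: w0:0→1
  Δ4: w2:0→1
  (4Δ to stable)
t=9 Δ0: w2=1 w5=0 w1=0 w0=1 w3=0 clk=1 w4=1
  Δ1: clk:1→0
  (1Δ to stable)
t=10 Δ0: w2=1 w5=0 w1=0 w0=1 w3=0 clk=0 w4=1
  Δ1: clk:0→1
  Δ2: w4:1→0
  Δ3: w0:1→0
  Δ4: w2:1→0
  (4Δ to stable)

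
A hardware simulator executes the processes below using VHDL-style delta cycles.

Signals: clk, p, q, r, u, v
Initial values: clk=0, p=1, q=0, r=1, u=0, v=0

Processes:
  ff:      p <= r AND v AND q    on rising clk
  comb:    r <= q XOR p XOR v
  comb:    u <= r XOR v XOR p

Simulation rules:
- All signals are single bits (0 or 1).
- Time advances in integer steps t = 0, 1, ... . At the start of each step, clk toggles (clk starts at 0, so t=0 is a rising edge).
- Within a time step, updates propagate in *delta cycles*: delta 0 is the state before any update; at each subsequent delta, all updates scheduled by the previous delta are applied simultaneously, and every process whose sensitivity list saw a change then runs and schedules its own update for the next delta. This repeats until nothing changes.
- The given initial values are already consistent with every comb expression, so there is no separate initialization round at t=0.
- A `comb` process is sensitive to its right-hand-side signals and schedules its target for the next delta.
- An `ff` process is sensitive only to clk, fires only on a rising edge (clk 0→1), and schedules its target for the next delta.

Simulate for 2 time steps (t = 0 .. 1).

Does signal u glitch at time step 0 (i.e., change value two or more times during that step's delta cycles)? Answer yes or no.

t=0 Δ0: clk=0 u=0 r=1 v=0 p=1 q=0
  Δ1: clk:0→1
  Δ2: p:1→0
  Δ3: u:0→1, r:1→0
  Δ4: u:1→0
  (4Δ to stable)
t=1 Δ0: clk=1 u=0 r=0 v=0 p=0 q=0
  Δ1: clk:1→0
  (1Δ to stable)

yes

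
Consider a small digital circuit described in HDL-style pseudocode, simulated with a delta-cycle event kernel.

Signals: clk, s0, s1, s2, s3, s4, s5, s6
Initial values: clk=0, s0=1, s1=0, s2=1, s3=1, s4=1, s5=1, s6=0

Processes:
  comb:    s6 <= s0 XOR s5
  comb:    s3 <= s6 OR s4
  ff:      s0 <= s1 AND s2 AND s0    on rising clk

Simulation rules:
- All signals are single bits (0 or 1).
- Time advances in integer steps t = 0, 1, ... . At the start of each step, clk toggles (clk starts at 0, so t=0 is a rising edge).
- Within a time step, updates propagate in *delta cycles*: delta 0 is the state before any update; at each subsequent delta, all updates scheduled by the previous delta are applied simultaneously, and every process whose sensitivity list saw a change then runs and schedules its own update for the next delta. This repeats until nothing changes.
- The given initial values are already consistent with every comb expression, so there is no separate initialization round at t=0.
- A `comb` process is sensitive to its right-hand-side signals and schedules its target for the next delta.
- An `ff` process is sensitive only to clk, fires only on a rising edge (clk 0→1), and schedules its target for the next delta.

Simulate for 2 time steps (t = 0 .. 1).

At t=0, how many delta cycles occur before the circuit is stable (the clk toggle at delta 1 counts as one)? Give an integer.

t=0 Δ0: s1=0 s2=1 s6=0 s4=1 clk=0 s5=1 s0=1 s3=1
  Δ1: clk:0→1
  Δ2: s0:1→0
  Δ3: s6:0→1
  (3Δ to stable)
t=1 Δ0: s1=0 s2=1 s6=1 s4=1 clk=1 s5=1 s0=0 s3=1
  Δ1: clk:1→0
  (1Δ to stable)

3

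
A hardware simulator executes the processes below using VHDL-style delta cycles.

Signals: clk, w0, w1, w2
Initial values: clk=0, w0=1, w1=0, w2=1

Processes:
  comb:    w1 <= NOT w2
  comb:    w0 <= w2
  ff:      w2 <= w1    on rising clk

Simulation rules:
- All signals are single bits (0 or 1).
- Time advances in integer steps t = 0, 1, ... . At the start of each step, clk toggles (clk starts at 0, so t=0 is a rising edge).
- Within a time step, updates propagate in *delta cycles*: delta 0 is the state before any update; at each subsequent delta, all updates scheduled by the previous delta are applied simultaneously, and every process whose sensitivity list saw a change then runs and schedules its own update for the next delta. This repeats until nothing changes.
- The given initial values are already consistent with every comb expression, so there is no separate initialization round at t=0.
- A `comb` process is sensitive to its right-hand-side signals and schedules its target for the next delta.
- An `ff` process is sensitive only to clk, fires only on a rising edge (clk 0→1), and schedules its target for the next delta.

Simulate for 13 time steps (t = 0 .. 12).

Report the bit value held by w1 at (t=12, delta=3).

1

[bits: w1,clk,w0,w2]
t=0: Δ0=0011 Δ1=0111 Δ2=0110 Δ3=1100 | 3Δ
t=1: Δ0=1100 Δ1=1000 | 1Δ
t=2: Δ0=1000 Δ1=1100 Δ2=1101 Δ3=0111 | 3Δ
t=3: Δ0=0111 Δ1=0011 | 1Δ
t=4: Δ0=0011 Δ1=0111 Δ2=0110 Δ3=1100 | 3Δ
t=5: Δ0=1100 Δ1=1000 | 1Δ
t=6: Δ0=1000 Δ1=1100 Δ2=1101 Δ3=0111 | 3Δ
t=7: Δ0=0111 Δ1=0011 | 1Δ
t=8: Δ0=0011 Δ1=0111 Δ2=0110 Δ3=1100 | 3Δ
t=9: Δ0=1100 Δ1=1000 | 1Δ
t=10: Δ0=1000 Δ1=1100 Δ2=1101 Δ3=0111 | 3Δ
t=11: Δ0=0111 Δ1=0011 | 1Δ
t=12: Δ0=0011 Δ1=0111 Δ2=0110 Δ3=1100 | 3Δ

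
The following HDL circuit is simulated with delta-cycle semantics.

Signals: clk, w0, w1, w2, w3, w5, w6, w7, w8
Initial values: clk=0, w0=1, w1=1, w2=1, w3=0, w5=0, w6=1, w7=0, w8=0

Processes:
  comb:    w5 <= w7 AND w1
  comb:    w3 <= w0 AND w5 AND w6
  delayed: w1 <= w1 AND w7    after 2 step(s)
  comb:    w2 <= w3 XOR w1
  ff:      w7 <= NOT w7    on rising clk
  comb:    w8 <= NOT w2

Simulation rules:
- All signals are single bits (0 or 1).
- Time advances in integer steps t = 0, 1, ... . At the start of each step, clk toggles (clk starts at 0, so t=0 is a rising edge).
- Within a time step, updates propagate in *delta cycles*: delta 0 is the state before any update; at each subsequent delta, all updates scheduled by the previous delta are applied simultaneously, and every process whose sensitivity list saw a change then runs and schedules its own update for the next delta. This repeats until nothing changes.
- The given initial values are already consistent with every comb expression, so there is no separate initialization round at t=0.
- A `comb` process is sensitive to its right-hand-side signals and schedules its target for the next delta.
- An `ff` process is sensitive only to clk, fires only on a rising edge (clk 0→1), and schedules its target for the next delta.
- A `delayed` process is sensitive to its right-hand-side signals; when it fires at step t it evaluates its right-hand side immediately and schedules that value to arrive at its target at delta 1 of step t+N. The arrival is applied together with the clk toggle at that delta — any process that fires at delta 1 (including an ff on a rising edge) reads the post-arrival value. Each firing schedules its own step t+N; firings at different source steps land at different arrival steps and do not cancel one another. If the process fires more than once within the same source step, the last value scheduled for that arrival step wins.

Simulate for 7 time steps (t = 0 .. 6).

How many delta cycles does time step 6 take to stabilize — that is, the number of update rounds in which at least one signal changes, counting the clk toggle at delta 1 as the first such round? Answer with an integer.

2

[bits: clk,w8,w1,w5,w6,w3,w0,w7,w2]
t=0: Δ0=001010101 Δ1=101010101 Δ2=101010111 Δ3=101110111 Δ4=101111111 Δ5=101111110 Δ6=111111110 | 6Δ
t=1: Δ0=111111110 Δ1=011111110 | 1Δ
t=2: Δ0=011111110 Δ1=111111110 Δ2=111111100 Δ3=111011100 Δ4=111010100 Δ5=111010101 Δ6=101010101 | 6Δ
t=3: Δ0=101010101 Δ1=001010101 | 1Δ
t=4: Δ0=001010101 Δ1=100010101 Δ2=100010110 Δ3=110010110 | 3Δ
t=5: Δ0=110010110 Δ1=010010110 | 1Δ
t=6: Δ0=010010110 Δ1=110010110 Δ2=110010100 | 2Δ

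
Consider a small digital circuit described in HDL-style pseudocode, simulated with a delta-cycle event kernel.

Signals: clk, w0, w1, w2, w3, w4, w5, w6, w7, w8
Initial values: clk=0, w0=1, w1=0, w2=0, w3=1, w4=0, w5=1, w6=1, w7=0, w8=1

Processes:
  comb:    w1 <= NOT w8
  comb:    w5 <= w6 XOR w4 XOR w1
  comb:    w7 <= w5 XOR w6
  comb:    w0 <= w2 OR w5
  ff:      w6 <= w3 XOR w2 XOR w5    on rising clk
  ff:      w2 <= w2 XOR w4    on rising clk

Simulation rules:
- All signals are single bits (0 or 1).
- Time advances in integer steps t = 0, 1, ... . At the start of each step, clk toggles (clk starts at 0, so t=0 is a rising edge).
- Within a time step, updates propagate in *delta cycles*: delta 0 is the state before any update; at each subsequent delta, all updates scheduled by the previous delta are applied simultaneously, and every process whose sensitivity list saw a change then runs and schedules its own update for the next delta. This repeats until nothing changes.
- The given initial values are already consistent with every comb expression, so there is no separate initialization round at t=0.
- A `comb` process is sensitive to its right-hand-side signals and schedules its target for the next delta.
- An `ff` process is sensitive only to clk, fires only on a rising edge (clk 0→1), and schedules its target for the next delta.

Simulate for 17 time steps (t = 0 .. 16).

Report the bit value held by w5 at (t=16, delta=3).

t0.Δ0 w0=1 w4=0 w7=0 w6=1 w5=1 w1=0 w2=0 w8=1 w3=1 clk=0
t0.Δ1 w0=1 w4=0 w7=0 w6=1 w5=1 w1=0 w2=0 w8=1 w3=1 clk=1
t0.Δ2 w0=1 w4=0 w7=0 w6=0 w5=1 w1=0 w2=0 w8=1 w3=1 clk=1
t0.Δ3 w0=1 w4=0 w7=1 w6=0 w5=0 w1=0 w2=0 w8=1 w3=1 clk=1
t0.Δ4 w0=0 w4=0 w7=0 w6=0 w5=0 w1=0 w2=0 w8=1 w3=1 clk=1
t1.Δ0 w0=0 w4=0 w7=0 w6=0 w5=0 w1=0 w2=0 w8=1 w3=1 clk=1
t1.Δ1 w0=0 w4=0 w7=0 w6=0 w5=0 w1=0 w2=0 w8=1 w3=1 clk=0
t2.Δ0 w0=0 w4=0 w7=0 w6=0 w5=0 w1=0 w2=0 w8=1 w3=1 clk=0
t2.Δ1 w0=0 w4=0 w7=0 w6=0 w5=0 w1=0 w2=0 w8=1 w3=1 clk=1
t2.Δ2 w0=0 w4=0 w7=0 w6=1 w5=0 w1=0 w2=0 w8=1 w3=1 clk=1
t2.Δ3 w0=0 w4=0 w7=1 w6=1 w5=1 w1=0 w2=0 w8=1 w3=1 clk=1
t2.Δ4 w0=1 w4=0 w7=0 w6=1 w5=1 w1=0 w2=0 w8=1 w3=1 clk=1
t3.Δ0 w0=1 w4=0 w7=0 w6=1 w5=1 w1=0 w2=0 w8=1 w3=1 clk=1
t3.Δ1 w0=1 w4=0 w7=0 w6=1 w5=1 w1=0 w2=0 w8=1 w3=1 clk=0
t4.Δ0 w0=1 w4=0 w7=0 w6=1 w5=1 w1=0 w2=0 w8=1 w3=1 clk=0
t4.Δ1 w0=1 w4=0 w7=0 w6=1 w5=1 w1=0 w2=0 w8=1 w3=1 clk=1
t4.Δ2 w0=1 w4=0 w7=0 w6=0 w5=1 w1=0 w2=0 w8=1 w3=1 clk=1
t4.Δ3 w0=1 w4=0 w7=1 w6=0 w5=0 w1=0 w2=0 w8=1 w3=1 clk=1
t4.Δ4 w0=0 w4=0 w7=0 w6=0 w5=0 w1=0 w2=0 w8=1 w3=1 clk=1
t5.Δ0 w0=0 w4=0 w7=0 w6=0 w5=0 w1=0 w2=0 w8=1 w3=1 clk=1
t5.Δ1 w0=0 w4=0 w7=0 w6=0 w5=0 w1=0 w2=0 w8=1 w3=1 clk=0
t6.Δ0 w0=0 w4=0 w7=0 w6=0 w5=0 w1=0 w2=0 w8=1 w3=1 clk=0
t6.Δ1 w0=0 w4=0 w7=0 w6=0 w5=0 w1=0 w2=0 w8=1 w3=1 clk=1
t6.Δ2 w0=0 w4=0 w7=0 w6=1 w5=0 w1=0 w2=0 w8=1 w3=1 clk=1
t6.Δ3 w0=0 w4=0 w7=1 w6=1 w5=1 w1=0 w2=0 w8=1 w3=1 clk=1
t6.Δ4 w0=1 w4=0 w7=0 w6=1 w5=1 w1=0 w2=0 w8=1 w3=1 clk=1
t7.Δ0 w0=1 w4=0 w7=0 w6=1 w5=1 w1=0 w2=0 w8=1 w3=1 clk=1
t7.Δ1 w0=1 w4=0 w7=0 w6=1 w5=1 w1=0 w2=0 w8=1 w3=1 clk=0
t8.Δ0 w0=1 w4=0 w7=0 w6=1 w5=1 w1=0 w2=0 w8=1 w3=1 clk=0
t8.Δ1 w0=1 w4=0 w7=0 w6=1 w5=1 w1=0 w2=0 w8=1 w3=1 clk=1
t8.Δ2 w0=1 w4=0 w7=0 w6=0 w5=1 w1=0 w2=0 w8=1 w3=1 clk=1
t8.Δ3 w0=1 w4=0 w7=1 w6=0 w5=0 w1=0 w2=0 w8=1 w3=1 clk=1
t8.Δ4 w0=0 w4=0 w7=0 w6=0 w5=0 w1=0 w2=0 w8=1 w3=1 clk=1
t9.Δ0 w0=0 w4=0 w7=0 w6=0 w5=0 w1=0 w2=0 w8=1 w3=1 clk=1
t9.Δ1 w0=0 w4=0 w7=0 w6=0 w5=0 w1=0 w2=0 w8=1 w3=1 clk=0
t10.Δ0 w0=0 w4=0 w7=0 w6=0 w5=0 w1=0 w2=0 w8=1 w3=1 clk=0
t10.Δ1 w0=0 w4=0 w7=0 w6=0 w5=0 w1=0 w2=0 w8=1 w3=1 clk=1
t10.Δ2 w0=0 w4=0 w7=0 w6=1 w5=0 w1=0 w2=0 w8=1 w3=1 clk=1
t10.Δ3 w0=0 w4=0 w7=1 w6=1 w5=1 w1=0 w2=0 w8=1 w3=1 clk=1
t10.Δ4 w0=1 w4=0 w7=0 w6=1 w5=1 w1=0 w2=0 w8=1 w3=1 clk=1
t11.Δ0 w0=1 w4=0 w7=0 w6=1 w5=1 w1=0 w2=0 w8=1 w3=1 clk=1
t11.Δ1 w0=1 w4=0 w7=0 w6=1 w5=1 w1=0 w2=0 w8=1 w3=1 clk=0
t12.Δ0 w0=1 w4=0 w7=0 w6=1 w5=1 w1=0 w2=0 w8=1 w3=1 clk=0
t12.Δ1 w0=1 w4=0 w7=0 w6=1 w5=1 w1=0 w2=0 w8=1 w3=1 clk=1
t12.Δ2 w0=1 w4=0 w7=0 w6=0 w5=1 w1=0 w2=0 w8=1 w3=1 clk=1
t12.Δ3 w0=1 w4=0 w7=1 w6=0 w5=0 w1=0 w2=0 w8=1 w3=1 clk=1
t12.Δ4 w0=0 w4=0 w7=0 w6=0 w5=0 w1=0 w2=0 w8=1 w3=1 clk=1
t13.Δ0 w0=0 w4=0 w7=0 w6=0 w5=0 w1=0 w2=0 w8=1 w3=1 clk=1
t13.Δ1 w0=0 w4=0 w7=0 w6=0 w5=0 w1=0 w2=0 w8=1 w3=1 clk=0
t14.Δ0 w0=0 w4=0 w7=0 w6=0 w5=0 w1=0 w2=0 w8=1 w3=1 clk=0
t14.Δ1 w0=0 w4=0 w7=0 w6=0 w5=0 w1=0 w2=0 w8=1 w3=1 clk=1
t14.Δ2 w0=0 w4=0 w7=0 w6=1 w5=0 w1=0 w2=0 w8=1 w3=1 clk=1
t14.Δ3 w0=0 w4=0 w7=1 w6=1 w5=1 w1=0 w2=0 w8=1 w3=1 clk=1
t14.Δ4 w0=1 w4=0 w7=0 w6=1 w5=1 w1=0 w2=0 w8=1 w3=1 clk=1
t15.Δ0 w0=1 w4=0 w7=0 w6=1 w5=1 w1=0 w2=0 w8=1 w3=1 clk=1
t15.Δ1 w0=1 w4=0 w7=0 w6=1 w5=1 w1=0 w2=0 w8=1 w3=1 clk=0
t16.Δ0 w0=1 w4=0 w7=0 w6=1 w5=1 w1=0 w2=0 w8=1 w3=1 clk=0
t16.Δ1 w0=1 w4=0 w7=0 w6=1 w5=1 w1=0 w2=0 w8=1 w3=1 clk=1
t16.Δ2 w0=1 w4=0 w7=0 w6=0 w5=1 w1=0 w2=0 w8=1 w3=1 clk=1
t16.Δ3 w0=1 w4=0 w7=1 w6=0 w5=0 w1=0 w2=0 w8=1 w3=1 clk=1
t16.Δ4 w0=0 w4=0 w7=0 w6=0 w5=0 w1=0 w2=0 w8=1 w3=1 clk=1

0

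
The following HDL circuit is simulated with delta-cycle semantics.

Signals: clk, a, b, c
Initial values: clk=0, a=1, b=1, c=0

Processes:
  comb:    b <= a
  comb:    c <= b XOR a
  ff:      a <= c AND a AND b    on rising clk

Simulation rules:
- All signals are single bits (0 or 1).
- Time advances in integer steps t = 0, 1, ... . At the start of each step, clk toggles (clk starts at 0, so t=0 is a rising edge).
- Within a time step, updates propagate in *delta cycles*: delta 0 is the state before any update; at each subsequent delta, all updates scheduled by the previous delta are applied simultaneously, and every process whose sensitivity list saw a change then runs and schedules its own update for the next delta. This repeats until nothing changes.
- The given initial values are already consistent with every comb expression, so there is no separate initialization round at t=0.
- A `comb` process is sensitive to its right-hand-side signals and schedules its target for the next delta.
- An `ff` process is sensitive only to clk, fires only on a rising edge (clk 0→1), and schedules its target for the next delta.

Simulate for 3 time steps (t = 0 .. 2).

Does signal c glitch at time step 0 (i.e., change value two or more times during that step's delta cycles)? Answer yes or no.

[bits: b,a,clk,c]
t=0: Δ0=1100 Δ1=1110 Δ2=1010 Δ3=0011 Δ4=0010 | 4Δ
t=1: Δ0=0010 Δ1=0000 | 1Δ
t=2: Δ0=0000 Δ1=0010 | 1Δ

yes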